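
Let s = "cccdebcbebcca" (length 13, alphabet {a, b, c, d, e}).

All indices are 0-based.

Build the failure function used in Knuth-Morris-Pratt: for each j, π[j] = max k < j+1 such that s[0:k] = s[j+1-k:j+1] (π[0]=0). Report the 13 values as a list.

[0, 1, 2, 0, 0, 0, 1, 0, 0, 0, 1, 2, 0]

π[0] = 0
j=1 s[j]='c': π[1]=1 (border 'c')
j=2 s[j]='c': π[2]=2 (border 'cc')
j=3 s[j]='d': k: 2→1→0; π[3]=0 (border '')
j=4 s[j]='e': π[4]=0 (border '')
j=5 s[j]='b': π[5]=0 (border '')
j=6 s[j]='c': π[6]=1 (border 'c')
j=7 s[j]='b': k: 1→0; π[7]=0 (border '')
j=8 s[j]='e': π[8]=0 (border '')
j=9 s[j]='b': π[9]=0 (border '')
j=10 s[j]='c': π[10]=1 (border 'c')
j=11 s[j]='c': π[11]=2 (border 'cc')
j=12 s[j]='a': k: 2→1→0; π[12]=0 (border '')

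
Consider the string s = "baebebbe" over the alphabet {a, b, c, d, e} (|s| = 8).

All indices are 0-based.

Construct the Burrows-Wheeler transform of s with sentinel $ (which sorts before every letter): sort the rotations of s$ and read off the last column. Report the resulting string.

rank  rotation   last
    0  $baebebbe  e
    1  aebebbe$b  b
    2  baebebbe$  $
    3  bbe$baebe  e
    4  be$baebeb  b
    5  bebbe$bae  e
    6  e$baebebb  b
    7  ebbe$baeb  b
    8  ebebbe$ba  a

eb$ebebba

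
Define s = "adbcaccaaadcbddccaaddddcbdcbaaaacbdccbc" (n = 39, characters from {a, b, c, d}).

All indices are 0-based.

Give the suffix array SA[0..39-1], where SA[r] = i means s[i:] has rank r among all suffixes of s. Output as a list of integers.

rank | idx | suffix
   0 |  28 | aaaacbdccbc
   1 |  29 | aaacbdccbc
   2 |   7 | aaadcbddccaaddddcbdcbaaaacbdccbc
   3 |  30 | aacbdccbc
   4 |   8 | aadcbddccaaddddcbdcbaaaacbdccbc
   5 |  17 | aaddddcbdcbaaaacbdccbc
   6 |  31 | acbdccbc
   7 |   4 | accaaadcbddccaaddddcbdcbaaaacbdccbc
   8 |   0 | adbcaccaaadcbddccaaddddcbdcbaaaacbdccbc
   9 |   9 | adcbddccaaddddcbdcbaaaacbdccbc
  10 |  18 | addddcbdcbaaaacbdccbc
  11 |  27 | baaaacbdccbc
  12 |  37 | bc
  13 |   2 | bcaccaaadcbddccaaddddcbdcbaaaacbdccbc
  14 |  24 | bdcbaaaacbdccbc
  15 |  33 | bdccbc
  16 |  12 | bddccaaddddcbdcbaaaacbdccbc
  17 |  38 | c
  18 |   6 | caaadcbddccaaddddcbdcbaaaacbdccbc
  19 |  16 | caaddddcbdcbaaaacbdccbc
  20 |   3 | caccaaadcbddccaaddddcbdcbaaaacbdccbc
  21 |  26 | cbaaaacbdccbc
  22 |  36 | cbc
  23 |  23 | cbdcbaaaacbdccbc
  24 |  32 | cbdccbc
  25 |  11 | cbddccaaddddcbdcbaaaacbdccbc
  26 |   5 | ccaaadcbddccaaddddcbdcbaaaacbdccbc
  27 |  15 | ccaaddddcbdcbaaaacbdccbc
  28 |  35 | ccbc
  29 |   1 | dbcaccaaadcbddccaaddddcbdcbaaaacbdccbc
  30 |  25 | dcbaaaacbdccbc
  31 |  22 | dcbdcbaaaacbdccbc
  32 |  10 | dcbddccaaddddcbdcbaaaacbdccbc
  33 |  14 | dccaaddddcbdcbaaaacbdccbc
  34 |  34 | dccbc
  35 |  21 | ddcbdcbaaaacbdccbc
  36 |  13 | ddccaaddddcbdcbaaaacbdccbc
  37 |  20 | dddcbdcbaaaacbdccbc
  38 |  19 | ddddcbdcbaaaacbdccbc

[28, 29, 7, 30, 8, 17, 31, 4, 0, 9, 18, 27, 37, 2, 24, 33, 12, 38, 6, 16, 3, 26, 36, 23, 32, 11, 5, 15, 35, 1, 25, 22, 10, 14, 34, 21, 13, 20, 19]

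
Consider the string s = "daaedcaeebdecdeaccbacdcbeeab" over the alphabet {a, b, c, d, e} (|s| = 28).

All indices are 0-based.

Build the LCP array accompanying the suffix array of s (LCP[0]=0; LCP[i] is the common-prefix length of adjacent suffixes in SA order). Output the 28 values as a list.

rank | idx | suffix
   0 |   1 | aaedcaeebdecdeaccbacdcbeeab
   1 |  26 | ab
   2 |  15 | accbacdcbeeab
   3 |  19 | acdcbeeab
   4 |   2 | aedcaeebdecdeaccbacdcbeeab
   5 |   6 | aeebdecdeaccbacdcbeeab
   6 |  27 | b
   7 |  18 | bacdcbeeab
   8 |   9 | bdecdeaccbacdcbeeab
   9 |  23 | beeab
  10 |   5 | caeebdecdeaccbacdcbeeab
  11 |  17 | cbacdcbeeab
  12 |  22 | cbeeab
  13 |  16 | ccbacdcbeeab
  14 |  20 | cdcbeeab
  15 |  12 | cdeaccbacdcbeeab
  16 |   0 | daaedcaeebdecdeaccbacdcbeeab
  17 |   4 | dcaeebdecdeaccbacdcbeeab
  18 |  21 | dcbeeab
  19 |  13 | deaccbacdcbeeab
  20 |  10 | decdeaccbacdcbeeab
  21 |  25 | eab
  22 |  14 | eaccbacdcbeeab
  23 |   8 | ebdecdeaccbacdcbeeab
  24 |  11 | ecdeaccbacdcbeeab
  25 |   3 | edcaeebdecdeaccbacdcbeeab
  26 |  24 | eeab
  27 |   7 | eebdecdeaccbacdcbeeab

SA = [1, 26, 15, 19, 2, 6, 27, 18, 9, 23, 5, 17, 22, 16, 20, 12, 0, 4, 21, 13, 10, 25, 14, 8, 11, 3, 24, 7]
i: (SA[i-1],SA[i]) lcp shared
  1: (1,26) 1 'a'
  2: (26,15) 1 'a'
  3: (15,19) 2 'ac'
  4: (19,2) 1 'a'
  5: (2,6) 2 'ae'
  6: (6,27) 0 ''
  7: (27,18) 1 'b'
  8: (18,9) 1 'b'
  9: (9,23) 1 'b'
  10: (23,5) 0 ''
  11: (5,17) 1 'c'
  12: (17,22) 2 'cb'
  13: (22,16) 1 'c'
  14: (16,20) 1 'c'
  15: (20,12) 2 'cd'
  16: (12,0) 0 ''
  17: (0,4) 1 'd'
  18: (4,21) 2 'dc'
  19: (21,13) 1 'd'
  20: (13,10) 2 'de'
  21: (10,25) 0 ''
  22: (25,14) 2 'ea'
  23: (14,8) 1 'e'
  24: (8,11) 1 'e'
  25: (11,3) 1 'e'
  26: (3,24) 1 'e'
  27: (24,7) 2 'ee'

[0, 1, 1, 2, 1, 2, 0, 1, 1, 1, 0, 1, 2, 1, 1, 2, 0, 1, 2, 1, 2, 0, 2, 1, 1, 1, 1, 2]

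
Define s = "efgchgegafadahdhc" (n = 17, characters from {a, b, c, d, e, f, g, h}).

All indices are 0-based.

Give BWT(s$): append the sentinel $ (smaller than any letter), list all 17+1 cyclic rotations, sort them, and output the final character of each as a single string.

rank  rotation            last
    0  $efgchgegafadahdhc  c
    1  adahdhc$efgchgegaf  f
    2  afadahdhc$efgchgeg  g
    3  ahdhc$efgchgegafad  d
    4  c$efgchgegafadahdh  h
    5  chgegafadahdhc$efg  g
    6  dahdhc$efgchgegafa  a
    7  dhc$efgchgegafadah  h
    8  efgchgegafadahdhc$  $
    9  egafadahdhc$efgchg  g
   10  fadahdhc$efgchgega  a
   11  fgchgegafadahdhc$e  e
   12  gafadahdhc$efgchge  e
   13  gchgegafadahdhc$ef  f
   14  gegafadahdhc$efgch  h
   15  hc$efgchgegafadahd  d
   16  hdhc$efgchgegafada  a
   17  hgegafadahdhc$efgc  c

cfgdhgah$gaeefhdac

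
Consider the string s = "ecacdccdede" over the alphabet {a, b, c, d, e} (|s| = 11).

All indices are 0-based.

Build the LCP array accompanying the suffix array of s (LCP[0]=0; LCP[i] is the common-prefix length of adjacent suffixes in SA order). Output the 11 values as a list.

rank | idx | suffix
   0 |   2 | acdccdede
   1 |   1 | cacdccdede
   2 |   5 | ccdede
   3 |   3 | cdccdede
   4 |   6 | cdede
   5 |   4 | dccdede
   6 |   9 | de
   7 |   7 | dede
   8 |  10 | e
   9 |   0 | ecacdccdede
  10 |   8 | ede

SA = [2, 1, 5, 3, 6, 4, 9, 7, 10, 0, 8]
rank  pair      lcp
   1  s[2:],s[1:]  0  ''
   2  s[1:],s[5:]  1  'c'
   3  s[5:],s[3:]  1  'c'
   4  s[3:],s[6:]  2  'cd'
   5  s[6:],s[4:]  0  ''
   6  s[4:],s[9:]  1  'd'
   7  s[9:],s[7:]  2  'de'
   8  s[7:],s[10:]  0  ''
   9  s[10:],s[0:]  1  'e'
  10  s[0:],s[8:]  1  'e'

[0, 0, 1, 1, 2, 0, 1, 2, 0, 1, 1]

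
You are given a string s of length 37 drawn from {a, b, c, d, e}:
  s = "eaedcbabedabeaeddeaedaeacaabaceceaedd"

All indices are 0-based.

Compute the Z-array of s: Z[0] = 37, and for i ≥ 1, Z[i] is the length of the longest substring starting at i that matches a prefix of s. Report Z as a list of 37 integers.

Z[0]=37
i=1: fresh scan; Z[1]=0
i=2: fresh scan; Z[2]=1 scan→box=[2,3)
i=3: fresh scan; Z[3]=0
i=4: fresh scan; Z[4]=0
i=5: fresh scan; Z[5]=0
i=6: fresh scan; Z[6]=0
i=7: fresh scan; Z[7]=0
i=8: fresh scan; Z[8]=1 scan→box=[8,9)
i=9: fresh scan; Z[9]=0
i=10: fresh scan; Z[10]=0
i=11: fresh scan; Z[11]=0
i=12: fresh scan; Z[12]=4 scan→box=[12,16)
i=13: min(r-i=3, Z[1]=0)=0; Z[13]=0
i=14: min(r-i=2, Z[2]=1)=1; Z[14]=1
i=15: min(r-i=1, Z[3]=0)=0; Z[15]=0
i=16: fresh scan; Z[16]=0
i=17: fresh scan; Z[17]=4 scan→box=[17,21)
i=18: min(r-i=3, Z[1]=0)=0; Z[18]=0
i=19: min(r-i=2, Z[2]=1)=1; Z[19]=1
i=20: min(r-i=1, Z[3]=0)=0; Z[20]=0
i=21: fresh scan; Z[21]=0
i=22: fresh scan; Z[22]=2 scan→box=[22,24)
i=23: min(r-i=1, Z[1]=0)=0; Z[23]=0
i=24: fresh scan; Z[24]=0
i=25: fresh scan; Z[25]=0
i=26: fresh scan; Z[26]=0
i=27: fresh scan; Z[27]=0
i=28: fresh scan; Z[28]=0
i=29: fresh scan; Z[29]=0
i=30: fresh scan; Z[30]=1 scan→box=[30,31)
i=31: fresh scan; Z[31]=0
i=32: fresh scan; Z[32]=4 scan→box=[32,36)
i=33: min(r-i=3, Z[1]=0)=0; Z[33]=0
i=34: min(r-i=2, Z[2]=1)=1; Z[34]=1
i=35: min(r-i=1, Z[3]=0)=0; Z[35]=0
i=36: fresh scan; Z[36]=0

[37, 0, 1, 0, 0, 0, 0, 0, 1, 0, 0, 0, 4, 0, 1, 0, 0, 4, 0, 1, 0, 0, 2, 0, 0, 0, 0, 0, 0, 0, 1, 0, 4, 0, 1, 0, 0]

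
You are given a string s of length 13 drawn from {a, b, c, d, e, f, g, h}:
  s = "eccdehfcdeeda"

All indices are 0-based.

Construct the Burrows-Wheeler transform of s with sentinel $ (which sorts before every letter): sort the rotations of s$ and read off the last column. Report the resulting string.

adefcecc$eddhe

rank  rotation        last
    0  $eccdehfcdeeda  a
    1  a$eccdehfcdeed  d
    2  ccdehfcdeeda$e  e
    3  cdeeda$eccdehf  f
    4  cdehfcdeeda$ec  c
    5  da$eccdehfcdee  e
    6  deeda$eccdehfc  c
    7  dehfcdeeda$ecc  c
    8  eccdehfcdeeda$  $
    9  eda$eccdehfcde  e
   10  eeda$eccdehfcd  d
   11  ehfcdeeda$eccd  d
   12  fcdeeda$eccdeh  h
   13  hfcdeeda$eccde  e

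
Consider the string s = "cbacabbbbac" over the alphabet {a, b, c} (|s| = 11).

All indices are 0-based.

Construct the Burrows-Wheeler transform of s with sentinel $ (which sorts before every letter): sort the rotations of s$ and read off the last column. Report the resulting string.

rank  rotation      last
    0  $cbacabbbbac  c
    1  abbbbac$cbac  c
    2  ac$cbacabbbb  b
    3  acabbbbac$cb  b
    4  bac$cbacabbb  b
    5  bacabbbbac$c  c
    6  bbac$cbacabb  b
    7  bbbac$cbacab  b
    8  bbbbac$cbaca  a
    9  c$cbacabbbba  a
   10  cabbbbac$cba  a
   11  cbacabbbbac$  $

ccbbbcbbaaa$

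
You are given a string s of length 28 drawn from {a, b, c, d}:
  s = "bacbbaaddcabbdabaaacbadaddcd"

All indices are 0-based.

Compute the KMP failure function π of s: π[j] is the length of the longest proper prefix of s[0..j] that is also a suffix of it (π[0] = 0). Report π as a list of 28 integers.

π[0] = 0
j=1 s[j]='a': π[1]=0 (border '')
j=2 s[j]='c': π[2]=0 (border '')
j=3 s[j]='b': π[3]=1 (border 'b')
j=4 s[j]='b': k: 1→0; π[4]=1 (border 'b')
j=5 s[j]='a': π[5]=2 (border 'ba')
j=6 s[j]='a': k: 2→0; π[6]=0 (border '')
j=7 s[j]='d': π[7]=0 (border '')
j=8 s[j]='d': π[8]=0 (border '')
j=9 s[j]='c': π[9]=0 (border '')
j=10 s[j]='a': π[10]=0 (border '')
j=11 s[j]='b': π[11]=1 (border 'b')
j=12 s[j]='b': k: 1→0; π[12]=1 (border 'b')
j=13 s[j]='d': k: 1→0; π[13]=0 (border '')
j=14 s[j]='a': π[14]=0 (border '')
j=15 s[j]='b': π[15]=1 (border 'b')
j=16 s[j]='a': π[16]=2 (border 'ba')
j=17 s[j]='a': k: 2→0; π[17]=0 (border '')
j=18 s[j]='a': π[18]=0 (border '')
j=19 s[j]='c': π[19]=0 (border '')
j=20 s[j]='b': π[20]=1 (border 'b')
j=21 s[j]='a': π[21]=2 (border 'ba')
j=22 s[j]='d': k: 2→0; π[22]=0 (border '')
j=23 s[j]='a': π[23]=0 (border '')
j=24 s[j]='d': π[24]=0 (border '')
j=25 s[j]='d': π[25]=0 (border '')
j=26 s[j]='c': π[26]=0 (border '')
j=27 s[j]='d': π[27]=0 (border '')

[0, 0, 0, 1, 1, 2, 0, 0, 0, 0, 0, 1, 1, 0, 0, 1, 2, 0, 0, 0, 1, 2, 0, 0, 0, 0, 0, 0]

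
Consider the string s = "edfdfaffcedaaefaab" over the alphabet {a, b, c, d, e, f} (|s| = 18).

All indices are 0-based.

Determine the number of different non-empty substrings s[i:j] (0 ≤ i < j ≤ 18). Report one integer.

rank→(start, suffix):
  0 → (15, 'aab')
  1 → (11, 'aaefaab')
  2 → (16, 'ab')
  3 → (12, 'aefaab')
  4 → (5, 'affcedaaefaab')
  5 → (17, 'b')
  6 → (8, 'cedaaefaab')
  7 → (10, 'daaefaab')
  8 → (3, 'dfaffcedaaefaab')
  9 → (1, 'dfdfaffcedaaefaab')
  10 → (9, 'edaaefaab')
  11 → (0, 'edfdfaffcedaaefaab')
  12 → (13, 'efaab')
  13 → (14, 'faab')
  14 → (4, 'faffcedaaefaab')
  15 → (7, 'fcedaaefaab')
  16 → (2, 'fdfaffcedaaefaab')
  17 → (6, 'ffcedaaefaab')

SA = [15, 11, 16, 12, 5, 17, 8, 10, 3, 1, 9, 0, 13, 14, 4, 7, 2, 6]
i: (SA[i-1],SA[i]) lcp shared
  1: (15,11) 2 'aa'
  2: (11,16) 1 'a'
  3: (16,12) 1 'a'
  4: (12,5) 1 'a'
  5: (5,17) 0 ''
  6: (17,8) 0 ''
  7: (8,10) 0 ''
  8: (10,3) 1 'd'
  9: (3,1) 2 'df'
  10: (1,9) 0 ''
  11: (9,0) 2 'ed'
  12: (0,13) 1 'e'
  13: (13,14) 0 ''
  14: (14,4) 2 'fa'
  15: (4,7) 1 'f'
  16: (7,2) 1 'f'
  17: (2,6) 1 'f'

n(n+1)/2 = 18·19/2 = 171
Σ LCP = 0 + 2 + 1 + 1 + 1 + 0 + 0 + 0 + 1 + 2 + 0 + 2 + 1 + 0 + 2 + 1 + 1 + 1 = 16
distinct = 171 − 16 = 155

155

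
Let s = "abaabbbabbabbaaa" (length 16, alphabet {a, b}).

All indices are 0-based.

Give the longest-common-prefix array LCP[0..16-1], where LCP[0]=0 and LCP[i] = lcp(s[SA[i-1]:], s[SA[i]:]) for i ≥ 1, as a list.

sorted suffixes:
  #0 SA[0]=15  'a'
  #1 SA[1]=14  'aa'
  #2 SA[2]=13  'aaa'
  #3 SA[3]=2  'aabbbabbabbaaa'
  #4 SA[4]=0  'abaabbbabbabbaaa'
  #5 SA[5]=10  'abbaaa'
  #6 SA[6]=7  'abbabbaaa'
  #7 SA[7]=3  'abbbabbabbaaa'
  #8 SA[8]=12  'baaa'
  #9 SA[9]=1  'baabbbabbabbaaa'
  #10 SA[10]=9  'babbaaa'
  #11 SA[11]=6  'babbabbaaa'
  #12 SA[12]=11  'bbaaa'
  #13 SA[13]=8  'bbabbaaa'
  #14 SA[14]=5  'bbabbabbaaa'
  #15 SA[15]=4  'bbbabbabbaaa'

SA = [15, 14, 13, 2, 0, 10, 7, 3, 12, 1, 9, 6, 11, 8, 5, 4]
rank  pair      lcp
   1  s[15:],s[14:]  1  'a'
   2  s[14:],s[13:]  2  'aa'
   3  s[13:],s[2:]  2  'aa'
   4  s[2:],s[0:]  1  'a'
   5  s[0:],s[10:]  2  'ab'
   6  s[10:],s[7:]  4  'abba'
   7  s[7:],s[3:]  3  'abb'
   8  s[3:],s[12:]  0  ''
   9  s[12:],s[1:]  3  'baa'
  10  s[1:],s[9:]  2  'ba'
  11  s[9:],s[6:]  5  'babba'
  12  s[6:],s[11:]  1  'b'
  13  s[11:],s[8:]  3  'bba'
  14  s[8:],s[5:]  6  'bbabba'
  15  s[5:],s[4:]  2  'bb'

[0, 1, 2, 2, 1, 2, 4, 3, 0, 3, 2, 5, 1, 3, 6, 2]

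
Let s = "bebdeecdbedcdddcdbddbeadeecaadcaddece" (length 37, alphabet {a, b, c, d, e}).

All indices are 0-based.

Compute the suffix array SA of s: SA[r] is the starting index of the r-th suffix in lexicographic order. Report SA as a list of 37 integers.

sorted suffixes:
  #0 SA[0]=27  'aadcaddece'
  #1 SA[1]=28  'adcaddece'
  #2 SA[2]=31  'addece'
  #3 SA[3]=22  'adeecaadcaddece'
  #4 SA[4]=17  'bddbeadeecaadcaddece'
  #5 SA[5]=2  'bdeecdbedcdddcdbddbeadeecaadcaddece'
  #6 SA[6]=20  'beadeecaadcaddece'
  #7 SA[7]=0  'bebdeecdbedcdddcdbddbeadeecaadcaddece'
  #8 SA[8]=8  'bedcdddcdbddbeadeecaadcaddece'
  #9 SA[9]=26  'caadcaddece'
  #10 SA[10]=30  'caddece'
  #11 SA[11]=15  'cdbddbeadeecaadcaddece'
  #12 SA[12]=6  'cdbedcdddcdbddbeadeecaadcaddece'
  #13 SA[13]=11  'cdddcdbddbeadeecaadcaddece'
  #14 SA[14]=35  'ce'
  #15 SA[15]=16  'dbddbeadeecaadcaddece'
  #16 SA[16]=19  'dbeadeecaadcaddece'
  #17 SA[17]=7  'dbedcdddcdbddbeadeecaadcaddece'
  #18 SA[18]=29  'dcaddece'
  #19 SA[19]=14  'dcdbddbeadeecaadcaddece'
  #20 SA[20]=10  'dcdddcdbddbeadeecaadcaddece'
  #21 SA[21]=18  'ddbeadeecaadcaddece'
  #22 SA[22]=13  'ddcdbddbeadeecaadcaddece'
  #23 SA[23]=12  'dddcdbddbeadeecaadcaddece'
  #24 SA[24]=32  'ddece'
  #25 SA[25]=33  'dece'
  #26 SA[26]=23  'deecaadcaddece'
  #27 SA[27]=3  'deecdbedcdddcdbddbeadeecaadcaddece'
  #28 SA[28]=36  'e'
  #29 SA[29]=21  'eadeecaadcaddece'
  #30 SA[30]=1  'ebdeecdbedcdddcdbddbeadeecaadcaddece'
  #31 SA[31]=25  'ecaadcaddece'
  #32 SA[32]=5  'ecdbedcdddcdbddbeadeecaadcaddece'
  #33 SA[33]=34  'ece'
  #34 SA[34]=9  'edcdddcdbddbeadeecaadcaddece'
  #35 SA[35]=24  'eecaadcaddece'
  #36 SA[36]=4  'eecdbedcdddcdbddbeadeecaadcaddece'

[27, 28, 31, 22, 17, 2, 20, 0, 8, 26, 30, 15, 6, 11, 35, 16, 19, 7, 29, 14, 10, 18, 13, 12, 32, 33, 23, 3, 36, 21, 1, 25, 5, 34, 9, 24, 4]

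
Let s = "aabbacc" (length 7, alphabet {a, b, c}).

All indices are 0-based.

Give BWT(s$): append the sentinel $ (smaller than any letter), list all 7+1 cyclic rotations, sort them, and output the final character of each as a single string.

rank  rotation  last
    0  $aabbacc  c
    1  aabbacc$  $
    2  abbacc$a  a
    3  acc$aabb  b
    4  bacc$aab  b
    5  bbacc$aa  a
    6  c$aabbac  c
    7  cc$aabba  a

c$abbaca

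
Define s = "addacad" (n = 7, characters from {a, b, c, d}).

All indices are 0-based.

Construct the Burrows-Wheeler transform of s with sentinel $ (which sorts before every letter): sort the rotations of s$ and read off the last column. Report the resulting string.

ddc$aada

rank  rotation  last
    0  $addacad  d
    1  acad$add  d
    2  ad$addac  c
    3  addacad$  $
    4  cad$adda  a
    5  d$addaca  a
    6  dacad$ad  d
    7  ddacad$a  a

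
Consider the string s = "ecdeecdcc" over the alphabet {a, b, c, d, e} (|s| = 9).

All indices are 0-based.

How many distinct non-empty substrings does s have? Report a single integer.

36

rank | idx | suffix
   0 |   8 | c
   1 |   7 | cc
   2 |   5 | cdcc
   3 |   1 | cdeecdcc
   4 |   6 | dcc
   5 |   2 | deecdcc
   6 |   4 | ecdcc
   7 |   0 | ecdeecdcc
   8 |   3 | eecdcc

SA = [8, 7, 5, 1, 6, 2, 4, 0, 3]
i: (SA[i-1],SA[i]) lcp shared
  1: (8,7) 1 'c'
  2: (7,5) 1 'c'
  3: (5,1) 2 'cd'
  4: (1,6) 0 ''
  5: (6,2) 1 'd'
  6: (2,4) 0 ''
  7: (4,0) 3 'ecd'
  8: (0,3) 1 'e'

n(n+1)/2 = 9·10/2 = 45
Σ LCP = 0 + 1 + 1 + 2 + 0 + 1 + 0 + 3 + 1 = 9
distinct = 45 − 9 = 36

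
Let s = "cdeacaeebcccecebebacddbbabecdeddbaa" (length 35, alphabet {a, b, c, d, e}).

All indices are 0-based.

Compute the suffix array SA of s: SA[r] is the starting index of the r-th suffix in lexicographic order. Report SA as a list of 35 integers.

[34, 33, 24, 3, 18, 5, 32, 23, 17, 22, 8, 15, 25, 4, 9, 10, 19, 0, 27, 13, 11, 31, 21, 30, 20, 1, 28, 2, 16, 7, 14, 26, 12, 29, 6]

rank→(start, suffix):
  0 → (34, 'a')
  1 → (33, 'aa')
  2 → (24, 'abecdeddbaa')
  3 → (3, 'acaeebcccecebebacddbbabecdeddbaa')
  4 → (18, 'acddbbabecdeddbaa')
  5 → (5, 'aeebcccecebebacddbbabecdeddbaa')
  6 → (32, 'baa')
  7 → (23, 'babecdeddbaa')
  8 → (17, 'bacddbbabecdeddbaa')
  9 → (22, 'bbabecdeddbaa')
  10 → (8, 'bcccecebebacddbbabecdeddbaa')
  11 → (15, 'bebacddbbabecdeddbaa')
  12 → (25, 'becdeddbaa')
  13 → (4, 'caeebcccecebebacddbbabecdeddbaa')
  14 → (9, 'cccecebebacddbbabecdeddbaa')
  15 → (10, 'ccecebebacddbbabecdeddbaa')
  16 → (19, 'cddbbabecdeddbaa')
  17 → (0, 'cdeacaeebcccecebebacddbbabecdeddbaa')
  18 → (27, 'cdeddbaa')
  19 → (13, 'cebebacddbbabecdeddbaa')
  20 → (11, 'cecebebacddbbabecdeddbaa')
  21 → (31, 'dbaa')
  22 → (21, 'dbbabecdeddbaa')
  23 → (30, 'ddbaa')
  24 → (20, 'ddbbabecdeddbaa')
  25 → (1, 'deacaeebcccecebebacddbbabecdeddbaa')
  26 → (28, 'deddbaa')
  27 → (2, 'eacaeebcccecebebacddbbabecdeddbaa')
  28 → (16, 'ebacddbbabecdeddbaa')
  29 → (7, 'ebcccecebebacddbbabecdeddbaa')
  30 → (14, 'ebebacddbbabecdeddbaa')
  31 → (26, 'ecdeddbaa')
  32 → (12, 'ecebebacddbbabecdeddbaa')
  33 → (29, 'eddbaa')
  34 → (6, 'eebcccecebebacddbbabecdeddbaa')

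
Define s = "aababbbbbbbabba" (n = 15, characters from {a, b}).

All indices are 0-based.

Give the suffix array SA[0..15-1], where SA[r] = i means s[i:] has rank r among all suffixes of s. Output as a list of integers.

sorted suffixes:
  #0 SA[0]=14  'a'
  #1 SA[1]=0  'aababbbbbbbabba'
  #2 SA[2]=1  'ababbbbbbbabba'
  #3 SA[3]=11  'abba'
  #4 SA[4]=3  'abbbbbbbabba'
  #5 SA[5]=13  'ba'
  #6 SA[6]=10  'babba'
  #7 SA[7]=2  'babbbbbbbabba'
  #8 SA[8]=12  'bba'
  #9 SA[9]=9  'bbabba'
  #10 SA[10]=8  'bbbabba'
  #11 SA[11]=7  'bbbbabba'
  #12 SA[12]=6  'bbbbbabba'
  #13 SA[13]=5  'bbbbbbabba'
  #14 SA[14]=4  'bbbbbbbabba'

[14, 0, 1, 11, 3, 13, 10, 2, 12, 9, 8, 7, 6, 5, 4]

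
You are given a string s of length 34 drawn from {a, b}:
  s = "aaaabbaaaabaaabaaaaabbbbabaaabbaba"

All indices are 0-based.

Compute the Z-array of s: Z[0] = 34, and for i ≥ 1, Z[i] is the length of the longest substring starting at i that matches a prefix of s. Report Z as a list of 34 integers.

[34, 3, 2, 1, 0, 0, 5, 3, 2, 1, 0, 3, 2, 1, 0, 4, 6, 3, 2, 1, 0, 0, 0, 0, 1, 0, 3, 2, 1, 0, 0, 1, 0, 1]

Z[0]=34
i=1: outside box; Z[1]=3 scan→box=[1,4)
i=2: min(r-i=2, Z[1]=3)=2; Z[2]=2
i=3: min(r-i=1, Z[2]=2)=1; Z[3]=1
i=4: outside box; Z[4]=0
i=5: outside box; Z[5]=0
i=6: outside box; Z[6]=5 scan→box=[6,11)
i=7: min(r-i=4, Z[1]=3)=3; Z[7]=3
i=8: min(r-i=3, Z[2]=2)=2; Z[8]=2
i=9: min(r-i=2, Z[3]=1)=1; Z[9]=1
i=10: min(r-i=1, Z[4]=0)=0; Z[10]=0
i=11: outside box; Z[11]=3 scan→box=[11,14)
i=12: min(r-i=2, Z[1]=3)=2; Z[12]=2
i=13: min(r-i=1, Z[2]=2)=1; Z[13]=1
i=14: outside box; Z[14]=0
i=15: outside box; Z[15]=4 scan→box=[15,19)
i=16: min(r-i=3, Z[1]=3)=3; Z[16]=6 scan→box=[16,22)
i=17: min(r-i=5, Z[1]=3)=3; Z[17]=3
i=18: min(r-i=4, Z[2]=2)=2; Z[18]=2
i=19: min(r-i=3, Z[3]=1)=1; Z[19]=1
i=20: min(r-i=2, Z[4]=0)=0; Z[20]=0
i=21: min(r-i=1, Z[5]=0)=0; Z[21]=0
i=22: outside box; Z[22]=0
i=23: outside box; Z[23]=0
i=24: outside box; Z[24]=1 scan→box=[24,25)
i=25: outside box; Z[25]=0
i=26: outside box; Z[26]=3 scan→box=[26,29)
i=27: min(r-i=2, Z[1]=3)=2; Z[27]=2
i=28: min(r-i=1, Z[2]=2)=1; Z[28]=1
i=29: outside box; Z[29]=0
i=30: outside box; Z[30]=0
i=31: outside box; Z[31]=1 scan→box=[31,32)
i=32: outside box; Z[32]=0
i=33: outside box; Z[33]=1 scan→box=[33,34)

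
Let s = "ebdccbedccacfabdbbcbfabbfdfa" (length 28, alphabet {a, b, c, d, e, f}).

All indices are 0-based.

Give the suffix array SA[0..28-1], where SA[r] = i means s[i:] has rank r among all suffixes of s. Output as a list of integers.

sorted suffixes:
  #0 SA[0]=27  'a'
  #1 SA[1]=21  'abbfdfa'
  #2 SA[2]=13  'abdbbcbfabbfdfa'
  #3 SA[3]=10  'acfabdbbcbfabbfdfa'
  #4 SA[4]=16  'bbcbfabbfdfa'
  #5 SA[5]=22  'bbfdfa'
  #6 SA[6]=17  'bcbfabbfdfa'
  #7 SA[7]=14  'bdbbcbfabbfdfa'
  #8 SA[8]=1  'bdccbedccacfabdbbcbfabbfdfa'
  #9 SA[9]=5  'bedccacfabdbbcbfabbfdfa'
  #10 SA[10]=19  'bfabbfdfa'
  #11 SA[11]=23  'bfdfa'
  #12 SA[12]=9  'cacfabdbbcbfabbfdfa'
  #13 SA[13]=4  'cbedccacfabdbbcbfabbfdfa'
  #14 SA[14]=18  'cbfabbfdfa'
  #15 SA[15]=8  'ccacfabdbbcbfabbfdfa'
  #16 SA[16]=3  'ccbedccacfabdbbcbfabbfdfa'
  #17 SA[17]=11  'cfabdbbcbfabbfdfa'
  #18 SA[18]=15  'dbbcbfabbfdfa'
  #19 SA[19]=7  'dccacfabdbbcbfabbfdfa'
  #20 SA[20]=2  'dccbedccacfabdbbcbfabbfdfa'
  #21 SA[21]=25  'dfa'
  #22 SA[22]=0  'ebdccbedccacfabdbbcbfabbfdfa'
  #23 SA[23]=6  'edccacfabdbbcbfabbfdfa'
  #24 SA[24]=26  'fa'
  #25 SA[25]=20  'fabbfdfa'
  #26 SA[26]=12  'fabdbbcbfabbfdfa'
  #27 SA[27]=24  'fdfa'

[27, 21, 13, 10, 16, 22, 17, 14, 1, 5, 19, 23, 9, 4, 18, 8, 3, 11, 15, 7, 2, 25, 0, 6, 26, 20, 12, 24]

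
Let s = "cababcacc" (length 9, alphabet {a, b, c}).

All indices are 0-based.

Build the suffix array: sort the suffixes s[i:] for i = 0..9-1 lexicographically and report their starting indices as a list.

[1, 3, 6, 2, 4, 8, 0, 5, 7]

rank→(start, suffix):
  0 → (1, 'ababcacc')
  1 → (3, 'abcacc')
  2 → (6, 'acc')
  3 → (2, 'babcacc')
  4 → (4, 'bcacc')
  5 → (8, 'c')
  6 → (0, 'cababcacc')
  7 → (5, 'cacc')
  8 → (7, 'cc')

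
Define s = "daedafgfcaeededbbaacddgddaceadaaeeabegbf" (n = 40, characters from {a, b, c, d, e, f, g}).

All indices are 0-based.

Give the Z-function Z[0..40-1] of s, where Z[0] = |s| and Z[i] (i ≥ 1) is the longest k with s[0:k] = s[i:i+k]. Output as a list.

Z[0]=40
i=1: i≥r, start 0; Z[1]=0
i=2: i≥r, start 0; Z[2]=0
i=3: i≥r, start 0; Z[3]=2 extend→box=[3,5)
i=4: min(r-i=1, Z[1]=0)=0; Z[4]=0
i=5: i≥r, start 0; Z[5]=0
i=6: i≥r, start 0; Z[6]=0
i=7: i≥r, start 0; Z[7]=0
i=8: i≥r, start 0; Z[8]=0
i=9: i≥r, start 0; Z[9]=0
i=10: i≥r, start 0; Z[10]=0
i=11: i≥r, start 0; Z[11]=0
i=12: i≥r, start 0; Z[12]=1 extend→box=[12,13)
i=13: i≥r, start 0; Z[13]=0
i=14: i≥r, start 0; Z[14]=1 extend→box=[14,15)
i=15: i≥r, start 0; Z[15]=0
i=16: i≥r, start 0; Z[16]=0
i=17: i≥r, start 0; Z[17]=0
i=18: i≥r, start 0; Z[18]=0
i=19: i≥r, start 0; Z[19]=0
i=20: i≥r, start 0; Z[20]=1 extend→box=[20,21)
i=21: i≥r, start 0; Z[21]=1 extend→box=[21,22)
i=22: i≥r, start 0; Z[22]=0
i=23: i≥r, start 0; Z[23]=1 extend→box=[23,24)
i=24: i≥r, start 0; Z[24]=2 extend→box=[24,26)
i=25: min(r-i=1, Z[1]=0)=0; Z[25]=0
i=26: i≥r, start 0; Z[26]=0
i=27: i≥r, start 0; Z[27]=0
i=28: i≥r, start 0; Z[28]=0
i=29: i≥r, start 0; Z[29]=2 extend→box=[29,31)
i=30: min(r-i=1, Z[1]=0)=0; Z[30]=0
i=31: i≥r, start 0; Z[31]=0
i=32: i≥r, start 0; Z[32]=0
i=33: i≥r, start 0; Z[33]=0
i=34: i≥r, start 0; Z[34]=0
i=35: i≥r, start 0; Z[35]=0
i=36: i≥r, start 0; Z[36]=0
i=37: i≥r, start 0; Z[37]=0
i=38: i≥r, start 0; Z[38]=0
i=39: i≥r, start 0; Z[39]=0

[40, 0, 0, 2, 0, 0, 0, 0, 0, 0, 0, 0, 1, 0, 1, 0, 0, 0, 0, 0, 1, 1, 0, 1, 2, 0, 0, 0, 0, 2, 0, 0, 0, 0, 0, 0, 0, 0, 0, 0]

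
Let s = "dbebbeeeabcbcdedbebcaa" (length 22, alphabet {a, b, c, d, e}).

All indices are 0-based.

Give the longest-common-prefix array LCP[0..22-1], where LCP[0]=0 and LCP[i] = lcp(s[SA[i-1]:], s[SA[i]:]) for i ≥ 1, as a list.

[0, 1, 1, 0, 1, 2, 2, 1, 3, 2, 0, 1, 1, 0, 4, 1, 0, 1, 2, 1, 1, 2]

rank→(start, suffix):
  0 → (21, 'a')
  1 → (20, 'aa')
  2 → (8, 'abcbcdedbebcaa')
  3 → (3, 'bbeeeabcbcdedbebcaa')
  4 → (18, 'bcaa')
  5 → (9, 'bcbcdedbebcaa')
  6 → (11, 'bcdedbebcaa')
  7 → (1, 'bebbeeeabcbcdedbebcaa')
  8 → (16, 'bebcaa')
  9 → (4, 'beeeabcbcdedbebcaa')
  10 → (19, 'caa')
  11 → (10, 'cbcdedbebcaa')
  12 → (12, 'cdedbebcaa')
  13 → (0, 'dbebbeeeabcbcdedbebcaa')
  14 → (15, 'dbebcaa')
  15 → (13, 'dedbebcaa')
  16 → (7, 'eabcbcdedbebcaa')
  17 → (2, 'ebbeeeabcbcdedbebcaa')
  18 → (17, 'ebcaa')
  19 → (14, 'edbebcaa')
  20 → (6, 'eeabcbcdedbebcaa')
  21 → (5, 'eeeabcbcdedbebcaa')

SA = [21, 20, 8, 3, 18, 9, 11, 1, 16, 4, 19, 10, 12, 0, 15, 13, 7, 2, 17, 14, 6, 5]
i: (SA[i-1],SA[i]) lcp shared
  1: (21,20) 1 'a'
  2: (20,8) 1 'a'
  3: (8,3) 0 ''
  4: (3,18) 1 'b'
  5: (18,9) 2 'bc'
  6: (9,11) 2 'bc'
  7: (11,1) 1 'b'
  8: (1,16) 3 'beb'
  9: (16,4) 2 'be'
  10: (4,19) 0 ''
  11: (19,10) 1 'c'
  12: (10,12) 1 'c'
  13: (12,0) 0 ''
  14: (0,15) 4 'dbeb'
  15: (15,13) 1 'd'
  16: (13,7) 0 ''
  17: (7,2) 1 'e'
  18: (2,17) 2 'eb'
  19: (17,14) 1 'e'
  20: (14,6) 1 'e'
  21: (6,5) 2 'ee'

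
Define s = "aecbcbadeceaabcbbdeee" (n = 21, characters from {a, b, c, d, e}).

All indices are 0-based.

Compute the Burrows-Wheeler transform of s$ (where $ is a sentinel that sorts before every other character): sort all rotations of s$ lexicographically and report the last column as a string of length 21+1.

eeab$cccabbbeeabecaded

rank  rotation                last
    0  $aecbcbadeceaabcbbdeee  e
    1  aabcbbdeee$aecbcbadece  e
    2  abcbbdeee$aecbcbadecea  a
    3  adeceaabcbbdeee$aecbcb  b
    4  aecbcbadeceaabcbbdeee$  $
    5  badeceaabcbbdeee$aecbc  c
    6  bbdeee$aecbcbadeceaabc  c
    7  bcbadeceaabcbbdeee$aec  c
    8  bcbbdeee$aecbcbadeceaa  a
    9  bdeee$aecbcbadeceaabcb  b
   10  cbadeceaabcbbdeee$aecb  b
   11  cbbdeee$aecbcbadeceaab  b
   12  cbcbadeceaabcbbdeee$ae  e
   13  ceaabcbbdeee$aecbcbade  e
   14  deceaabcbbdeee$aecbcba  a
   15  deee$aecbcbadeceaabcbb  b
   16  e$aecbcbadeceaabcbbdee  e
   17  eaabcbbdeee$aecbcbadec  c
   18  ecbcbadeceaabcbbdeee$a  a
   19  eceaabcbbdeee$aecbcbad  d
   20  ee$aecbcbadeceaabcbbde  e
   21  eee$aecbcbadeceaabcbbd  d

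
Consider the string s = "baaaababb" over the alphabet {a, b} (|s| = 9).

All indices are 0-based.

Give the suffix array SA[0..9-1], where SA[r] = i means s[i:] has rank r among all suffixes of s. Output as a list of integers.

[1, 2, 3, 4, 6, 8, 0, 5, 7]

rank→(start, suffix):
  0 → (1, 'aaaababb')
  1 → (2, 'aaababb')
  2 → (3, 'aababb')
  3 → (4, 'ababb')
  4 → (6, 'abb')
  5 → (8, 'b')
  6 → (0, 'baaaababb')
  7 → (5, 'babb')
  8 → (7, 'bb')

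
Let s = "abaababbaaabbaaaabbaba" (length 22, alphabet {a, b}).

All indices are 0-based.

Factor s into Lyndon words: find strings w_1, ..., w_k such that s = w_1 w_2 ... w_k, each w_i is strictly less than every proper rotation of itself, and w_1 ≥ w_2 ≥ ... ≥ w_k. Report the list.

["ab", "aababb", "aaabb", "aaaabbab", "a"]

emit factor 1: 'ab' (i=0, period=2)
emit factor 2: 'aababb' (i=2, period=6)
emit factor 3: 'aaabb' (i=8, period=5)
emit factor 4: 'aaaabbab' (i=13, period=8)
emit factor 5: 'a' (i=21, period=1)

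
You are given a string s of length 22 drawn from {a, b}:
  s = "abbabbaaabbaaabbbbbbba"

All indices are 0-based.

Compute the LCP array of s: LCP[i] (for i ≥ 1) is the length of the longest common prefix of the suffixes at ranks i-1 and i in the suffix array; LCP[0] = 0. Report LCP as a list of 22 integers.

sorted suffixes:
  #0 SA[0]=21  'a'
  #1 SA[1]=6  'aaabbaaabbbbbbba'
  #2 SA[2]=11  'aaabbbbbbba'
  #3 SA[3]=7  'aabbaaabbbbbbba'
  #4 SA[4]=12  'aabbbbbbba'
  #5 SA[5]=3  'abbaaabbaaabbbbbbba'
  #6 SA[6]=8  'abbaaabbbbbbba'
  #7 SA[7]=0  'abbabbaaabbaaabbbbbbba'
  #8 SA[8]=13  'abbbbbbba'
  #9 SA[9]=20  'ba'
  #10 SA[10]=5  'baaabbaaabbbbbbba'
  #11 SA[11]=10  'baaabbbbbbba'
  #12 SA[12]=2  'babbaaabbaaabbbbbbba'
  #13 SA[13]=19  'bba'
  #14 SA[14]=4  'bbaaabbaaabbbbbbba'
  #15 SA[15]=9  'bbaaabbbbbbba'
  #16 SA[16]=1  'bbabbaaabbaaabbbbbbba'
  #17 SA[17]=18  'bbba'
  #18 SA[18]=17  'bbbba'
  #19 SA[19]=16  'bbbbba'
  #20 SA[20]=15  'bbbbbba'
  #21 SA[21]=14  'bbbbbbba'

SA = [21, 6, 11, 7, 12, 3, 8, 0, 13, 20, 5, 10, 2, 19, 4, 9, 1, 18, 17, 16, 15, 14]
i: (SA[i-1],SA[i]) lcp shared
  1: (21,6) 1 'a'
  2: (6,11) 5 'aaabb'
  3: (11,7) 2 'aa'
  4: (7,12) 4 'aabb'
  5: (12,3) 1 'a'
  6: (3,8) 8 'abbaaabb'
  7: (8,0) 4 'abba'
  8: (0,13) 3 'abb'
  9: (13,20) 0 ''
  10: (20,5) 2 'ba'
  11: (5,10) 6 'baaabb'
  12: (10,2) 2 'ba'
  13: (2,19) 1 'b'
  14: (19,4) 3 'bba'
  15: (4,9) 7 'bbaaabb'
  16: (9,1) 3 'bba'
  17: (1,18) 2 'bb'
  18: (18,17) 3 'bbb'
  19: (17,16) 4 'bbbb'
  20: (16,15) 5 'bbbbb'
  21: (15,14) 6 'bbbbbb'

[0, 1, 5, 2, 4, 1, 8, 4, 3, 0, 2, 6, 2, 1, 3, 7, 3, 2, 3, 4, 5, 6]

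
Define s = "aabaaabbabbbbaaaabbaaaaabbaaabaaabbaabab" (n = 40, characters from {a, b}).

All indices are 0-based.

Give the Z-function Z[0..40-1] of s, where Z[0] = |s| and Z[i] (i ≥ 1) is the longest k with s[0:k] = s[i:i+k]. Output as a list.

Z[0]=40
i=1: i≥r, start 0; Z[1]=1 grow→box=[1,2)
i=2: i≥r, start 0; Z[2]=0
i=3: i≥r, start 0; Z[3]=2 grow→box=[3,5)
i=4: min(r-i=1, Z[1]=1)=1; Z[4]=3 grow→box=[4,7)
i=5: min(r-i=2, Z[1]=1)=1; Z[5]=1
i=6: min(r-i=1, Z[2]=0)=0; Z[6]=0
i=7: i≥r, start 0; Z[7]=0
i=8: i≥r, start 0; Z[8]=1 grow→box=[8,9)
i=9: i≥r, start 0; Z[9]=0
i=10: i≥r, start 0; Z[10]=0
i=11: i≥r, start 0; Z[11]=0
i=12: i≥r, start 0; Z[12]=0
i=13: i≥r, start 0; Z[13]=2 grow→box=[13,15)
i=14: min(r-i=1, Z[1]=1)=1; Z[14]=2 grow→box=[14,16)
i=15: min(r-i=1, Z[1]=1)=1; Z[15]=3 grow→box=[15,18)
i=16: min(r-i=2, Z[1]=1)=1; Z[16]=1
i=17: min(r-i=1, Z[2]=0)=0; Z[17]=0
i=18: i≥r, start 0; Z[18]=0
i=19: i≥r, start 0; Z[19]=2 grow→box=[19,21)
i=20: min(r-i=1, Z[1]=1)=1; Z[20]=2 grow→box=[20,22)
i=21: min(r-i=1, Z[1]=1)=1; Z[21]=2 grow→box=[21,23)
i=22: min(r-i=1, Z[1]=1)=1; Z[22]=3 grow→box=[22,25)
i=23: min(r-i=2, Z[1]=1)=1; Z[23]=1
i=24: min(r-i=1, Z[2]=0)=0; Z[24]=0
i=25: i≥r, start 0; Z[25]=0
i=26: i≥r, start 0; Z[26]=2 grow→box=[26,28)
i=27: min(r-i=1, Z[1]=1)=1; Z[27]=9 grow→box=[27,36)
i=28: min(r-i=8, Z[1]=1)=1; Z[28]=1
i=29: min(r-i=7, Z[2]=0)=0; Z[29]=0
i=30: min(r-i=6, Z[3]=2)=2; Z[30]=2
i=31: min(r-i=5, Z[4]=3)=3; Z[31]=3
i=32: min(r-i=4, Z[5]=1)=1; Z[32]=1
i=33: min(r-i=3, Z[6]=0)=0; Z[33]=0
i=34: min(r-i=2, Z[7]=0)=0; Z[34]=0
i=35: min(r-i=1, Z[8]=1)=1; Z[35]=4 grow→box=[35,39)
i=36: min(r-i=3, Z[1]=1)=1; Z[36]=1
i=37: min(r-i=2, Z[2]=0)=0; Z[37]=0
i=38: min(r-i=1, Z[3]=2)=1; Z[38]=1
i=39: i≥r, start 0; Z[39]=0

[40, 1, 0, 2, 3, 1, 0, 0, 1, 0, 0, 0, 0, 2, 2, 3, 1, 0, 0, 2, 2, 2, 3, 1, 0, 0, 2, 9, 1, 0, 2, 3, 1, 0, 0, 4, 1, 0, 1, 0]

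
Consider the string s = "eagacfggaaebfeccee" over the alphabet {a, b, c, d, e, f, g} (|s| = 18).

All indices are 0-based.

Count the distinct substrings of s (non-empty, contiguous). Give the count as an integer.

158

sorted suffixes:
  #0 SA[0]=8  'aaebfeccee'
  #1 SA[1]=3  'acfggaaebfeccee'
  #2 SA[2]=9  'aebfeccee'
  #3 SA[3]=1  'agacfggaaebfeccee'
  #4 SA[4]=11  'bfeccee'
  #5 SA[5]=14  'ccee'
  #6 SA[6]=15  'cee'
  #7 SA[7]=4  'cfggaaebfeccee'
  #8 SA[8]=17  'e'
  #9 SA[9]=0  'eagacfggaaebfeccee'
  #10 SA[10]=10  'ebfeccee'
  #11 SA[11]=13  'eccee'
  #12 SA[12]=16  'ee'
  #13 SA[13]=12  'feccee'
  #14 SA[14]=5  'fggaaebfeccee'
  #15 SA[15]=7  'gaaebfeccee'
  #16 SA[16]=2  'gacfggaaebfeccee'
  #17 SA[17]=6  'ggaaebfeccee'

SA = [8, 3, 9, 1, 11, 14, 15, 4, 17, 0, 10, 13, 16, 12, 5, 7, 2, 6]
rank  pair      lcp
   1  s[8:],s[3:]  1  'a'
   2  s[3:],s[9:]  1  'a'
   3  s[9:],s[1:]  1  'a'
   4  s[1:],s[11:]  0  ''
   5  s[11:],s[14:]  0  ''
   6  s[14:],s[15:]  1  'c'
   7  s[15:],s[4:]  1  'c'
   8  s[4:],s[17:]  0  ''
   9  s[17:],s[0:]  1  'e'
  10  s[0:],s[10:]  1  'e'
  11  s[10:],s[13:]  1  'e'
  12  s[13:],s[16:]  1  'e'
  13  s[16:],s[12:]  0  ''
  14  s[12:],s[5:]  1  'f'
  15  s[5:],s[7:]  0  ''
  16  s[7:],s[2:]  2  'ga'
  17  s[2:],s[6:]  1  'g'

n(n+1)/2 = 18·19/2 = 171
Σ LCP = 0 + 1 + 1 + 1 + 0 + 0 + 1 + 1 + 0 + 1 + 1 + 1 + 1 + 0 + 1 + 0 + 2 + 1 = 13
distinct = 171 − 13 = 158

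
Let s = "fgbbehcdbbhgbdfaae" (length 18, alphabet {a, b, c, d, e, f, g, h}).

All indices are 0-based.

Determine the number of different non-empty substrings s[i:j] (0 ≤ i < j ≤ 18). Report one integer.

sorted suffixes:
  #0 SA[0]=15  'aae'
  #1 SA[1]=16  'ae'
  #2 SA[2]=2  'bbehcdbbhgbdfaae'
  #3 SA[3]=8  'bbhgbdfaae'
  #4 SA[4]=12  'bdfaae'
  #5 SA[5]=3  'behcdbbhgbdfaae'
  #6 SA[6]=9  'bhgbdfaae'
  #7 SA[7]=6  'cdbbhgbdfaae'
  #8 SA[8]=7  'dbbhgbdfaae'
  #9 SA[9]=13  'dfaae'
  #10 SA[10]=17  'e'
  #11 SA[11]=4  'ehcdbbhgbdfaae'
  #12 SA[12]=14  'faae'
  #13 SA[13]=0  'fgbbehcdbbhgbdfaae'
  #14 SA[14]=1  'gbbehcdbbhgbdfaae'
  #15 SA[15]=11  'gbdfaae'
  #16 SA[16]=5  'hcdbbhgbdfaae'
  #17 SA[17]=10  'hgbdfaae'

SA = [15, 16, 2, 8, 12, 3, 9, 6, 7, 13, 17, 4, 14, 0, 1, 11, 5, 10]
i: (SA[i-1],SA[i]) lcp shared
  1: (15,16) 1 'a'
  2: (16,2) 0 ''
  3: (2,8) 2 'bb'
  4: (8,12) 1 'b'
  5: (12,3) 1 'b'
  6: (3,9) 1 'b'
  7: (9,6) 0 ''
  8: (6,7) 0 ''
  9: (7,13) 1 'd'
  10: (13,17) 0 ''
  11: (17,4) 1 'e'
  12: (4,14) 0 ''
  13: (14,0) 1 'f'
  14: (0,1) 0 ''
  15: (1,11) 2 'gb'
  16: (11,5) 0 ''
  17: (5,10) 1 'h'

n(n+1)/2 = 18·19/2 = 171
Σ LCP = 0 + 1 + 0 + 2 + 1 + 1 + 1 + 0 + 0 + 1 + 0 + 1 + 0 + 1 + 0 + 2 + 0 + 1 = 12
distinct = 171 − 12 = 159

159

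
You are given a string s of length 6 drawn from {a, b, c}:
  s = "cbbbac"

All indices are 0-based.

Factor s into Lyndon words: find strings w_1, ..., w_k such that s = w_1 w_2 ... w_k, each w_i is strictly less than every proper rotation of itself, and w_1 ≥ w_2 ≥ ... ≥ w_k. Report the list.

["c", "b", "b", "b", "ac"]

emit factor 1: 'c' (i=0, period=1)
emit factor 2: 'b' (i=1, period=1)
emit factor 3: 'b' (i=2, period=1)
emit factor 4: 'b' (i=3, period=1)
emit factor 5: 'ac' (i=4, period=2)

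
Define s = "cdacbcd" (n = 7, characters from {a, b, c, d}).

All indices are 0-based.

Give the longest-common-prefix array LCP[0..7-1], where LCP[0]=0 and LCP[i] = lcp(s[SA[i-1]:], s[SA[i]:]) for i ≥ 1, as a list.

rank→(start, suffix):
  0 → (2, 'acbcd')
  1 → (4, 'bcd')
  2 → (3, 'cbcd')
  3 → (5, 'cd')
  4 → (0, 'cdacbcd')
  5 → (6, 'd')
  6 → (1, 'dacbcd')

SA = [2, 4, 3, 5, 0, 6, 1]
[i] adj suffixes → lcp
  [1] 2/4 → 0 ('')
  [2] 4/3 → 0 ('')
  [3] 3/5 → 1 ('c')
  [4] 5/0 → 2 ('cd')
  [5] 0/6 → 0 ('')
  [6] 6/1 → 1 ('d')

[0, 0, 0, 1, 2, 0, 1]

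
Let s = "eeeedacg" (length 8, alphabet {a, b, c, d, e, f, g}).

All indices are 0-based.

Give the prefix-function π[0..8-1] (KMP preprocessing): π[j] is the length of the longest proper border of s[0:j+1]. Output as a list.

[0, 1, 2, 3, 0, 0, 0, 0]

π[0] = 0
j=1 s[j]='e': π[1]=1 (border 'e')
j=2 s[j]='e': π[2]=2 (border 'ee')
j=3 s[j]='e': π[3]=3 (border 'eee')
j=4 s[j]='d': k: 3→2→1→0; π[4]=0 (border '')
j=5 s[j]='a': π[5]=0 (border '')
j=6 s[j]='c': π[6]=0 (border '')
j=7 s[j]='g': π[7]=0 (border '')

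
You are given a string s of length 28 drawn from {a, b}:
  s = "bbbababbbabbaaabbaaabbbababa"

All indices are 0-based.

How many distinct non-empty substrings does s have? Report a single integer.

306

sorted suffixes:
  #0 SA[0]=27  'a'
  #1 SA[1]=12  'aaabbaaabbbababa'
  #2 SA[2]=17  'aaabbbababa'
  #3 SA[3]=13  'aabbaaabbbababa'
  #4 SA[4]=18  'aabbbababa'
  #5 SA[5]=25  'aba'
  #6 SA[6]=23  'ababa'
  #7 SA[7]=3  'ababbbabbaaabbaaabbbababa'
  #8 SA[8]=9  'abbaaabbaaabbbababa'
  #9 SA[9]=14  'abbaaabbbababa'
  #10 SA[10]=19  'abbbababa'
  #11 SA[11]=5  'abbbabbaaabbaaabbbababa'
  #12 SA[12]=26  'ba'
  #13 SA[13]=11  'baaabbaaabbbababa'
  #14 SA[14]=16  'baaabbbababa'
  #15 SA[15]=24  'baba'
  #16 SA[16]=22  'bababa'
  #17 SA[17]=2  'bababbbabbaaabbaaabbbababa'
  #18 SA[18]=8  'babbaaabbaaabbbababa'
  #19 SA[19]=4  'babbbabbaaabbaaabbbababa'
  #20 SA[20]=10  'bbaaabbaaabbbababa'
  #21 SA[21]=15  'bbaaabbbababa'
  #22 SA[22]=21  'bbababa'
  #23 SA[23]=1  'bbababbbabbaaabbaaabbbababa'
  #24 SA[24]=7  'bbabbaaabbaaabbbababa'
  #25 SA[25]=20  'bbbababa'
  #26 SA[26]=0  'bbbababbbabbaaabbaaabbbababa'
  #27 SA[27]=6  'bbbabbaaabbaaabbbababa'

SA = [27, 12, 17, 13, 18, 25, 23, 3, 9, 14, 19, 5, 26, 11, 16, 24, 22, 2, 8, 4, 10, 15, 21, 1, 7, 20, 0, 6]
i: (SA[i-1],SA[i]) lcp shared
  1: (27,12) 1 'a'
  2: (12,17) 5 'aaabb'
  3: (17,13) 2 'aa'
  4: (13,18) 4 'aabb'
  5: (18,25) 1 'a'
  6: (25,23) 3 'aba'
  7: (23,3) 4 'abab'
  8: (3,9) 2 'ab'
  9: (9,14) 8 'abbaaabb'
  10: (14,19) 3 'abb'
  11: (19,5) 6 'abbbab'
  12: (5,26) 0 ''
  13: (26,11) 2 'ba'
  14: (11,16) 6 'baaabb'
  15: (16,24) 2 'ba'
  16: (24,22) 4 'baba'
  17: (22,2) 5 'babab'
  18: (2,8) 3 'bab'
  19: (8,4) 4 'babb'
  20: (4,10) 1 'b'
  21: (10,15) 7 'bbaaabb'
  22: (15,21) 3 'bba'
  23: (21,1) 6 'bbabab'
  24: (1,7) 4 'bbab'
  25: (7,20) 2 'bb'
  26: (20,0) 7 'bbbabab'
  27: (0,6) 5 'bbbab'

n(n+1)/2 = 28·29/2 = 406
Σ LCP = 0 + 1 + 5 + 2 + 4 + 1 + 3 + 4 + 2 + 8 + 3 + 6 + 0 + 2 + 6 + 2 + 4 + 5 + 3 + 4 + 1 + 7 + 3 + 6 + 4 + 2 + 7 + 5 = 100
distinct = 406 − 100 = 306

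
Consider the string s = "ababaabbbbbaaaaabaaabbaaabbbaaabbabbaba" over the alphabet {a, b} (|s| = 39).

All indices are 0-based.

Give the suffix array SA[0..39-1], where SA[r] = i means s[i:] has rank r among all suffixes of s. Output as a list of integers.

[38, 11, 12, 13, 17, 28, 22, 14, 18, 29, 23, 4, 36, 15, 2, 0, 19, 33, 30, 24, 5, 37, 10, 16, 27, 21, 3, 35, 1, 32, 9, 26, 20, 34, 31, 8, 25, 7, 6]

rank→(start, suffix):
  0 → (38, 'a')
  1 → (11, 'aaaaabaaabbaaabbbaaabbabbaba')
  2 → (12, 'aaaabaaabbaaabbbaaabbabbaba')
  3 → (13, 'aaabaaabbaaabbbaaabbabbaba')
  4 → (17, 'aaabbaaabbbaaabbabbaba')
  5 → (28, 'aaabbabbaba')
  6 → (22, 'aaabbbaaabbabbaba')
  7 → (14, 'aabaaabbaaabbbaaabbabbaba')
  8 → (18, 'aabbaaabbbaaabbabbaba')
  9 → (29, 'aabbabbaba')
  10 → (23, 'aabbbaaabbabbaba')
  11 → (4, 'aabbbbbaaaaabaaabbaaabbbaaabbabbaba')
  12 → (36, 'aba')
  13 → (15, 'abaaabbaaabbbaaabbabbaba')
  14 → (2, 'abaabbbbbaaaaabaaabbaaabbbaaabbabbaba')
  15 → (0, 'ababaabbbbbaaaaabaaabbaaabbbaaabbabbaba')
  16 → (19, 'abbaaabbbaaabbabbaba')
  17 → (33, 'abbaba')
  18 → (30, 'abbabbaba')
  19 → (24, 'abbbaaabbabbaba')
  20 → (5, 'abbbbbaaaaabaaabbaaabbbaaabbabbaba')
  21 → (37, 'ba')
  22 → (10, 'baaaaabaaabbaaabbbaaabbabbaba')
  23 → (16, 'baaabbaaabbbaaabbabbaba')
  24 → (27, 'baaabbabbaba')
  25 → (21, 'baaabbbaaabbabbaba')
  26 → (3, 'baabbbbbaaaaabaaabbaaabbbaaabbabbaba')
  27 → (35, 'baba')
  28 → (1, 'babaabbbbbaaaaabaaabbaaabbbaaabbabbaba')
  29 → (32, 'babbaba')
  30 → (9, 'bbaaaaabaaabbaaabbbaaabbabbaba')
  31 → (26, 'bbaaabbabbaba')
  32 → (20, 'bbaaabbbaaabbabbaba')
  33 → (34, 'bbaba')
  34 → (31, 'bbabbaba')
  35 → (8, 'bbbaaaaabaaabbaaabbbaaabbabbaba')
  36 → (25, 'bbbaaabbabbaba')
  37 → (7, 'bbbbaaaaabaaabbaaabbbaaabbabbaba')
  38 → (6, 'bbbbbaaaaabaaabbaaabbbaaabbabbaba')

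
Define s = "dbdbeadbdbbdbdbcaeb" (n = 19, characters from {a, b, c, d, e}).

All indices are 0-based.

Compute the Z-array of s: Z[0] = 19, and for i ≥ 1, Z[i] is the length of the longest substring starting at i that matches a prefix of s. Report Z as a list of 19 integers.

[19, 0, 2, 0, 0, 0, 4, 0, 2, 0, 0, 4, 0, 2, 0, 0, 0, 0, 0]

Z[0]=19
i=1: outside box; Z[1]=0
i=2: outside box; Z[2]=2 scan→box=[2,4)
i=3: min(r-i=1, Z[1]=0)=0; Z[3]=0
i=4: outside box; Z[4]=0
i=5: outside box; Z[5]=0
i=6: outside box; Z[6]=4 scan→box=[6,10)
i=7: min(r-i=3, Z[1]=0)=0; Z[7]=0
i=8: min(r-i=2, Z[2]=2)=2; Z[8]=2
i=9: min(r-i=1, Z[3]=0)=0; Z[9]=0
i=10: outside box; Z[10]=0
i=11: outside box; Z[11]=4 scan→box=[11,15)
i=12: min(r-i=3, Z[1]=0)=0; Z[12]=0
i=13: min(r-i=2, Z[2]=2)=2; Z[13]=2
i=14: min(r-i=1, Z[3]=0)=0; Z[14]=0
i=15: outside box; Z[15]=0
i=16: outside box; Z[16]=0
i=17: outside box; Z[17]=0
i=18: outside box; Z[18]=0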